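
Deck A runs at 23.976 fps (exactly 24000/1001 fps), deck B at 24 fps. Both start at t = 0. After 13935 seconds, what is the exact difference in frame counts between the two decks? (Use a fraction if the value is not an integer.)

A emits 24000/1001 × 13935 = 334440000/1001 frames; B emits 24 × 13935 = 334440.
Difference = 334440/1001 frames (≈ 334.1059); B is ahead of A.

334440/1001 frames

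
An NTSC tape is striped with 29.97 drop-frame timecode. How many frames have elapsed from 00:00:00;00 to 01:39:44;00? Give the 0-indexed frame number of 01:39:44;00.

179340

As if non-drop at 30 labels/s: (1 × 3600 + 39 × 60 + 44) × 30 + 0 = 179520.
Minute boundaries passed: 99; those not divisible by 10: 99 − 9 = 90; dropped labels = 2 × 90 = 180.
Actual frame index = 179520 − 180 = 179340.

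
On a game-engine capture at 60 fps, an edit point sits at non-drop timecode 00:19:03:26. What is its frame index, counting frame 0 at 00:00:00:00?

Total seconds to the label: (0 × 3600 + 19 × 60 + 3) = 1143.
Frame index = 1143 × 60 + 26 = 68606.

frame 68606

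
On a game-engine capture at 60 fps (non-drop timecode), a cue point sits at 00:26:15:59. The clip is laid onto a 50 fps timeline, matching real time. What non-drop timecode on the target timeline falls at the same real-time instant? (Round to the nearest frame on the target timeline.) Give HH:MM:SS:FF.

00:26:15:49

Source frame index: (0×3600 + 26×60 + 15) × 60 + 59 = 94559.
Real time: 94559 / (60) = 94559/60 s.
Target frame: (94559/60) × (50) = 472795/6 ≈ 78799.167 → 78799.
At 50 labels/s: frame 78799 → 00:26:15:49.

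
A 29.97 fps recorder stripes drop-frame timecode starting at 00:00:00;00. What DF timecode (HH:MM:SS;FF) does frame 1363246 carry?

12:38:07;02

Each 10-minute DF block holds 10 × 60 × 30 − 9 × 2 = 17982 frames. 1363246 ÷ 17982 → 75 full blocks, remainder 14596.
Within the partial block the first minute is 1800 frames and each further minute 1798, so 8 further minute boundaries passed. Total skipped labels = 18 × 75 + 2 × 8 = 1366.
Non-drop label index = 1363246 + 1366 = 1364612; at 30 labels/s that is 12:38:07:02, i.e. DF 12:38:07;02.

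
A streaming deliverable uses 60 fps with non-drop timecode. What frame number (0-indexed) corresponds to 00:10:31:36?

frame 37896

Total seconds to the label: (0 × 3600 + 10 × 60 + 31) = 631.
Frame index = 631 × 60 + 36 = 37896.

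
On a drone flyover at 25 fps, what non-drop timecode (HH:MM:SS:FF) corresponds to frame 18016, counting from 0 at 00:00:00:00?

18016 ÷ 25 = 720 full seconds, remainder 16 frames.
720 s = 0 h 12 min 0 s.
Timecode: 00:12:00:16.

00:12:00:16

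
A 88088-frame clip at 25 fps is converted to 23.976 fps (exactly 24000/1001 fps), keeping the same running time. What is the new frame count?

Target frames = source frames × (target rate / source rate) = 88088 × (24000/1001)/(25) = 88088 × 960/1001 = 84480.

84480 frames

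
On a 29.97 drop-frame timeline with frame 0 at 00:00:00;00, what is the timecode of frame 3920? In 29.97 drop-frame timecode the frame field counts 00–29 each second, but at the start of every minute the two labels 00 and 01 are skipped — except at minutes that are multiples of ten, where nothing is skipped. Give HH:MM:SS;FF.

00:02:10;24

Ten DF minutes hold 17982 frames, so frame 3920 lies in block 0 (frames 0–17981) with 3920 frames into that block.
The block's first minute is 1800 frames and the rest 1798 each; 3920 frames reaches minute 2, so 0 × 18 + 2 × 2 = 4 labels have been skipped so far.
Adding those back, label number 3920 + 4 = 3924 at 30 labels/s is 130 s + 24 f = 0 h 2 min 10 s frame 24, i.e. 00:02:10;24.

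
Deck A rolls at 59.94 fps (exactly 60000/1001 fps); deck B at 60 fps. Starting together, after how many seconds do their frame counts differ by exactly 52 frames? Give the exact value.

13013/15 seconds

The gap grows by |60 − 60000/1001| = 60/1001 frames per second.
Time for a 52-frame gap: 52 ÷ (60/1001) = 13013/15 s.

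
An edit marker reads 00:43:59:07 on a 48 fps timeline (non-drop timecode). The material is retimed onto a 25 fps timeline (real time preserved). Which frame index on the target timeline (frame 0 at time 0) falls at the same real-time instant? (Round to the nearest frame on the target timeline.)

Source frame index: (0×3600 + 43×60 + 59) × 48 + 7 = 126679.
Real time: 126679 / (48) = 126679/48 s.
Target frame: (126679/48) × (25) = 3166975/48 ≈ 65978.646 → 65979.

frame 65979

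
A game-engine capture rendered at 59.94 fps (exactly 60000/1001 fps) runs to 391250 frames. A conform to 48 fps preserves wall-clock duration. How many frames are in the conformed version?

313313 frames

Target frames = source frames × (target rate / source rate) = 391250 × (48)/(60000/1001) = 391250 × 1001/1250 = 313313.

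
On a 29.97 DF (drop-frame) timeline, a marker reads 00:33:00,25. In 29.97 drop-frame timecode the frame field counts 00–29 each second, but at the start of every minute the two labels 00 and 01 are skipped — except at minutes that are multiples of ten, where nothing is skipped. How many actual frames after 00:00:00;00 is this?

59365

Complete 10-minute blocks: 3, each 17982 frames → 53946.
Remaining 3 whole minutes in the current block: 1800 + 2 × 1798 = 5396 frames.
Within the current minute: 0 × 30 + 25 − 2 = 23 (labels ;00/;01 skipped at this minute). Total = 53946 + 5396 + 23 = 59365.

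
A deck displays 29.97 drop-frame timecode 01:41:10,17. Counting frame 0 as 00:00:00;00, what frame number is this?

181935

As if non-drop at 30 labels/s: (1 × 3600 + 41 × 60 + 10) × 30 + 17 = 182117.
Minute boundaries passed: 101; those not divisible by 10: 101 − 10 = 91; dropped labels = 2 × 91 = 182.
Actual frame index = 182117 − 182 = 181935.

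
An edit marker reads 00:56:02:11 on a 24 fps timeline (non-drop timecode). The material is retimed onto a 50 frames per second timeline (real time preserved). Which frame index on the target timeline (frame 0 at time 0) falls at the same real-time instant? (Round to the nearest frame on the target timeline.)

Source frame index: (0×3600 + 56×60 + 2) × 24 + 11 = 80699.
Real time: 80699 / (24) = 80699/24 s.
Target frame: (80699/24) × (50) = 2017475/12 ≈ 168122.917 → 168123.

frame 168123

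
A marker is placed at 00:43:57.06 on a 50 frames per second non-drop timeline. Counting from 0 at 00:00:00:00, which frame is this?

Total seconds to the label: (0 × 3600 + 43 × 60 + 57) = 2637.
Frame index = 2637 × 50 + 6 = 131856.

131856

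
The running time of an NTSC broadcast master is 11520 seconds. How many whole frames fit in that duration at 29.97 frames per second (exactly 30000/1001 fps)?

Frames = 11520 × 30000/1001 = 345600000/1001 ≈ 345254.7453.
Complete frames: 345254.

345254 frames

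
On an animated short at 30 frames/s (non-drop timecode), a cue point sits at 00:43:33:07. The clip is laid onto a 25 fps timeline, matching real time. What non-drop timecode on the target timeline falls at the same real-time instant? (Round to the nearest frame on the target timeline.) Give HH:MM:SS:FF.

Source frame index: (0×3600 + 43×60 + 33) × 30 + 7 = 78397.
Real time: 78397 / (30) = 78397/30 s.
Target frame: (78397/30) × (25) = 391985/6 ≈ 65330.833 → 65331.
At 25 labels/s: frame 65331 → 00:43:33:06.

00:43:33:06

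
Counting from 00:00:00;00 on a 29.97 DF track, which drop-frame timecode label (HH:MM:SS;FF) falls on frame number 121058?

01:07:19;10

Ten DF minutes hold 17982 frames, so frame 121058 lies in block 6 (frames 107892–125873) with 13166 frames into that block.
The block's first minute is 1800 frames and the rest 1798 each; 13166 frames reaches minute 7, so 6 × 18 + 7 × 2 = 122 labels have been skipped so far.
Adding those back, label number 121058 + 122 = 121180 at 30 labels/s is 4039 s + 10 f = 1 h 7 min 19 s frame 10, i.e. 01:07:19;10.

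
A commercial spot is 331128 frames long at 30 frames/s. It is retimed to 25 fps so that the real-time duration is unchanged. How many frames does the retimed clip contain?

Target frames = source frames × (target rate / source rate) = 331128 × (25)/(30) = 331128 × 5/6 = 275940.

275940 frames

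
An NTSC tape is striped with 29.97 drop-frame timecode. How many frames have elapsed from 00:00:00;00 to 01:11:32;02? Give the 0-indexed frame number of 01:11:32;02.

128634

As if non-drop at 30 labels/s: (1 × 3600 + 11 × 60 + 32) × 30 + 2 = 128762.
Minute boundaries passed: 71; those not divisible by 10: 71 − 7 = 64; dropped labels = 2 × 64 = 128.
Actual frame index = 128762 − 128 = 128634.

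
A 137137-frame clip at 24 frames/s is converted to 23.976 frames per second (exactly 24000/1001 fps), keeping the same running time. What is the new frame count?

Target frames = source frames × (target rate / source rate) = 137137 × (24000/1001)/(24) = 137137 × 1000/1001 = 137000.

137000 frames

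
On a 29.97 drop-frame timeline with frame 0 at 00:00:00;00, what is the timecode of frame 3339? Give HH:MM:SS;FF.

Each 10-minute DF block holds 10 × 60 × 30 − 9 × 2 = 17982 frames. 3339 ÷ 17982 → 0 full blocks, remainder 3339.
Within the partial block the first minute is 1800 frames and each further minute 1798, so 1 further minute boundary passed. Total skipped labels = 18 × 0 + 2 × 1 = 2.
Non-drop label index = 3339 + 2 = 3341; at 30 labels/s that is 00:01:51:11, i.e. DF 00:01:51;11.

00:01:51;11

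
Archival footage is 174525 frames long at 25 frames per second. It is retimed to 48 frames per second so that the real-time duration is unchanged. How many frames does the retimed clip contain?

335088 frames

Target frames = source frames × (target rate / source rate) = 174525 × (48)/(25) = 174525 × 48/25 = 335088.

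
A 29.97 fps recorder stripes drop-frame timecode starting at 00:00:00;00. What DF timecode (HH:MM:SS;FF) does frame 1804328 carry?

16:43:24;14

Ten DF minutes hold 17982 frames, so frame 1804328 lies in block 100 (frames 1798200–1816181) with 6128 frames into that block.
The block's first minute is 1800 frames and the rest 1798 each; 6128 frames reaches minute 3, so 100 × 18 + 3 × 2 = 1806 labels have been skipped so far.
Adding those back, label number 1804328 + 1806 = 1806134 at 30 labels/s is 60204 s + 14 f = 16 h 43 min 24 s frame 14, i.e. 16:43:24;14.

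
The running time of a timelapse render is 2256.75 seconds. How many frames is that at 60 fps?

Frames = 2256.75 × 60 = 135405.

135405 frames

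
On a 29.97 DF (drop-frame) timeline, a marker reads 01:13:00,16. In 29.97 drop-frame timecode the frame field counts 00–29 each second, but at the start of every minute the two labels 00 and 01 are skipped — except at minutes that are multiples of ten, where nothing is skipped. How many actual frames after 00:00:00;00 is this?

Complete 10-minute blocks: 7, each 17982 frames → 125874.
Remaining 3 whole minutes in the current block: 1800 + 2 × 1798 = 5396 frames.
Within the current minute: 0 × 30 + 16 − 2 = 14 (labels ;00/;01 skipped at this minute). Total = 125874 + 5396 + 14 = 131284.

131284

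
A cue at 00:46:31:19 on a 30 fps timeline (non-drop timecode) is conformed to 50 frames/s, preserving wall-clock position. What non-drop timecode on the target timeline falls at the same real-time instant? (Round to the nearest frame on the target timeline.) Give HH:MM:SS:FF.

00:46:31:32

Source frame index: (0×3600 + 46×60 + 31) × 30 + 19 = 83749.
Real time: 83749 / (30) = 83749/30 s.
Target frame: (83749/30) × (50) = 418745/3 ≈ 139581.667 → 139582.
At 50 labels/s: frame 139582 → 00:46:31:32.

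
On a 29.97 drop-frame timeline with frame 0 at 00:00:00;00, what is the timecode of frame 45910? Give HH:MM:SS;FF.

Each 10-minute DF block holds 10 × 60 × 30 − 9 × 2 = 17982 frames. 45910 ÷ 17982 → 2 full blocks, remainder 9946.
Within the partial block the first minute is 1800 frames and each further minute 1798, so 5 further minute boundaries passed. Total skipped labels = 18 × 2 + 2 × 5 = 46.
Non-drop label index = 45910 + 46 = 45956; at 30 labels/s that is 00:25:31:26, i.e. DF 00:25:31;26.

00:25:31;26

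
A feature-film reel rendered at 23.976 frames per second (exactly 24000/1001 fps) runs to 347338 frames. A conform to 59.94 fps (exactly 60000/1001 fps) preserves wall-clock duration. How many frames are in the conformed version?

Frames at target rate = 347338 × (60000/1001) / (24000/1001) = 868345.

868345 frames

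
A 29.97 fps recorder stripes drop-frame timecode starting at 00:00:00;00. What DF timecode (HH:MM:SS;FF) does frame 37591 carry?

00:20:54;07

Each 10-minute DF block holds 10 × 60 × 30 − 9 × 2 = 17982 frames. 37591 ÷ 17982 → 2 full blocks, remainder 1627.
Within the partial block the first minute is 1800 frames and each further minute 1798, so 0 further minute boundaries passed. Total skipped labels = 18 × 2 + 2 × 0 = 36.
Non-drop label index = 37591 + 36 = 37627; at 30 labels/s that is 00:20:54:07, i.e. DF 00:20:54;07.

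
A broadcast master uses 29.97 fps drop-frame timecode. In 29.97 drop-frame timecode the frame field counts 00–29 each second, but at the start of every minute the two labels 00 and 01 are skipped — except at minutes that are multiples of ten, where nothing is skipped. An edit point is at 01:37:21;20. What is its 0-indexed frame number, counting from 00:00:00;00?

175074

Complete 10-minute blocks: 9, each 17982 frames → 161838.
Remaining 7 whole minutes in the current block: 1800 + 6 × 1798 = 12588 frames.
Within the current minute: 21 × 30 + 20 − 2 = 648 (labels ;00/;01 skipped at this minute). Total = 161838 + 12588 + 648 = 175074.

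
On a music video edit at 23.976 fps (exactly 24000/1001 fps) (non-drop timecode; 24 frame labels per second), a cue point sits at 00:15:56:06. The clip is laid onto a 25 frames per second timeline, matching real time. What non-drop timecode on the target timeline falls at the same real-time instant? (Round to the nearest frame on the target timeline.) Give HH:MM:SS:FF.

Source frame index: (0×3600 + 15×60 + 56) × 24 + 6 = 22950.
Real time: 22950 / (24000/1001) = 153153/160 s.
Target frame: (153153/160) × (25) = 765765/32 ≈ 23930.156 → 23930.
At 25 labels/s: frame 23930 → 00:15:57:05.

00:15:57:05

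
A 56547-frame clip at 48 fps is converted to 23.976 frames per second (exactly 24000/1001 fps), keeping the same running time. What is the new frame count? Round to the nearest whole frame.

28245 frames

Frames at target rate = 56547 × (24000/1001) / (48) = 28273500/1001 ≈ 28245.255.
Nearest whole frame: 28245.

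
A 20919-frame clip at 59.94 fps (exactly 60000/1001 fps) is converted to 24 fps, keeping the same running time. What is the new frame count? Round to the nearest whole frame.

8376 frames

Frames at target rate = 20919 × (24) / (60000/1001) = 20939919/2500 ≈ 8375.968.
Nearest whole frame: 8376.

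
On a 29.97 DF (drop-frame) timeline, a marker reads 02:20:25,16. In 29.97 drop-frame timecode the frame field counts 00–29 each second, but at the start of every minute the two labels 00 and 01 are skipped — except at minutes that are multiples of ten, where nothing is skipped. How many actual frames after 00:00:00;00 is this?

As if non-drop at 30 labels/s: (2 × 3600 + 20 × 60 + 25) × 30 + 16 = 252766.
Minute boundaries passed: 140; those not divisible by 10: 140 − 14 = 126; dropped labels = 2 × 126 = 252.
Actual frame index = 252766 − 252 = 252514.

252514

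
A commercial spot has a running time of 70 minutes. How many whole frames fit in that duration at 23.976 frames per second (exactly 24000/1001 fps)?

100699 frames

70 min = 4200 s.
Frames = 4200 × 24000/1001 = 14400000/143 ≈ 100699.3007.
Complete frames: 100699.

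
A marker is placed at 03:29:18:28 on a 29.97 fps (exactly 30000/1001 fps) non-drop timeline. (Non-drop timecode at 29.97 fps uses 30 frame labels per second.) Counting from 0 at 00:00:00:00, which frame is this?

Total seconds to the label: (3 × 3600 + 29 × 60 + 18) = 12558.
Frame index = 12558 × 30 + 28 = 376768.

376768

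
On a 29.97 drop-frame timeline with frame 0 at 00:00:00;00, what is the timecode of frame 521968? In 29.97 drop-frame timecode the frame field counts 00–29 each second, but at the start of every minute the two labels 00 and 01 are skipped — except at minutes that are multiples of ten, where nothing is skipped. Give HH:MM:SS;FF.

Each 10-minute DF block holds 10 × 60 × 30 − 9 × 2 = 17982 frames. 521968 ÷ 17982 → 29 full blocks, remainder 490.
Within the partial block the first minute is 1800 frames and each further minute 1798, so 0 further minute boundaries passed. Total skipped labels = 18 × 29 + 2 × 0 = 522.
Non-drop label index = 521968 + 522 = 522490; at 30 labels/s that is 04:50:16:10, i.e. DF 04:50:16;10.

04:50:16;10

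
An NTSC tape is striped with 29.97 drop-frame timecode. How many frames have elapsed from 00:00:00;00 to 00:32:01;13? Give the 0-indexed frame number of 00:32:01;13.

57585

Complete 10-minute blocks: 3, each 17982 frames → 53946.
Remaining 2 whole minutes in the current block: 1800 + 1 × 1798 = 3598 frames.
Within the current minute: 1 × 30 + 13 − 2 = 41 (labels ;00/;01 skipped at this minute). Total = 53946 + 3598 + 41 = 57585.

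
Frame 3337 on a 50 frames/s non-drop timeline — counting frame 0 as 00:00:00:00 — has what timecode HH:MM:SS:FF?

00:01:06:37

3337 ÷ 50 = 66 full seconds, remainder 37 frames.
66 s = 0 h 1 min 6 s.
Timecode: 00:01:06:37.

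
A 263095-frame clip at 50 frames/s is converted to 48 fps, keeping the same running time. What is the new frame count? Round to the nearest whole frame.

Frames at target rate = 263095 × (48) / (50) = 1262856/5 ≈ 252571.200.
Nearest whole frame: 252571.

252571 frames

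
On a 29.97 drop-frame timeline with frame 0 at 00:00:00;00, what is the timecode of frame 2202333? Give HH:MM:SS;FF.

20:24:44;17

Ten DF minutes hold 17982 frames, so frame 2202333 lies in block 122 (frames 2193804–2211785) with 8529 frames into that block.
The block's first minute is 1800 frames and the rest 1798 each; 8529 frames reaches minute 4, so 122 × 18 + 4 × 2 = 2204 labels have been skipped so far.
Adding those back, label number 2202333 + 2204 = 2204537 at 30 labels/s is 73484 s + 17 f = 20 h 24 min 44 s frame 17, i.e. 20:24:44;17.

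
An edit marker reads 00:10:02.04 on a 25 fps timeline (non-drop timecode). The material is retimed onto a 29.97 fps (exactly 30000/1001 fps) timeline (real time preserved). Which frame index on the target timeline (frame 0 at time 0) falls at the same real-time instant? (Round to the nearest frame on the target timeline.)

frame 18047

Source frame index: (0×3600 + 10×60 + 2) × 25 + 4 = 15054.
Real time: 15054 / (25) = 15054/25 s.
Target frame: (15054/25) × (30000/1001) = 1389600/77 ≈ 18046.753 → 18047.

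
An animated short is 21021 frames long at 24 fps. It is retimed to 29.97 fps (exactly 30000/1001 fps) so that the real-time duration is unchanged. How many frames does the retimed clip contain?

Target frames = source frames × (target rate / source rate) = 21021 × (30000/1001)/(24) = 21021 × 1250/1001 = 26250.

26250 frames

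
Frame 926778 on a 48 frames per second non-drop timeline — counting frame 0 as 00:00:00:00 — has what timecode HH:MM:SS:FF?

05:21:47:42

926778 ÷ 48 = 19307 full seconds, remainder 42 frames.
19307 s = 5 h 21 min 47 s.
Timecode: 05:21:47:42.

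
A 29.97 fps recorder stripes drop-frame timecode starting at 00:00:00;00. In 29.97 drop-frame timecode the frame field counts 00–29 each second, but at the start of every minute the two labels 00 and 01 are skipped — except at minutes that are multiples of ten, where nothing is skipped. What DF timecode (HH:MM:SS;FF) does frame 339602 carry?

Ten DF minutes hold 17982 frames, so frame 339602 lies in block 18 (frames 323676–341657) with 15926 frames into that block.
The block's first minute is 1800 frames and the rest 1798 each; 15926 frames reaches minute 8, so 18 × 18 + 8 × 2 = 340 labels have been skipped so far.
Adding those back, label number 339602 + 340 = 339942 at 30 labels/s is 11331 s + 12 f = 3 h 8 min 51 s frame 12, i.e. 03:08:51;12.

03:08:51;12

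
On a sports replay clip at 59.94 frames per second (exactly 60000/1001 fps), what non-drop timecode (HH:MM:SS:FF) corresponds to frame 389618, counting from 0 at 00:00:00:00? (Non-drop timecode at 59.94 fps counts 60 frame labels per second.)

01:48:13:38

389618 ÷ 60 = 6493 full seconds, remainder 38 frames.
6493 s = 1 h 48 min 13 s.
Timecode: 01:48:13:38.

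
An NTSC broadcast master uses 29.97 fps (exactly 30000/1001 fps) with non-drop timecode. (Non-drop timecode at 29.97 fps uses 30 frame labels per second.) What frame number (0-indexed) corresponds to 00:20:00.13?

frame 36013

Total seconds to the label: (0 × 3600 + 20 × 60 + 0) = 1200.
Frame index = 1200 × 30 + 13 = 36013.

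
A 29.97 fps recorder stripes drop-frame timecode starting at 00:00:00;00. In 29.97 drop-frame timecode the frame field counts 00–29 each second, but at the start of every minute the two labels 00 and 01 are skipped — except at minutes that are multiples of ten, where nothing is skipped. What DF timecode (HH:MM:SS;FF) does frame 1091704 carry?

Ten DF minutes hold 17982 frames, so frame 1091704 lies in block 60 (frames 1078920–1096901) with 12784 frames into that block.
The block's first minute is 1800 frames and the rest 1798 each; 12784 frames reaches minute 7, so 60 × 18 + 7 × 2 = 1094 labels have been skipped so far.
Adding those back, label number 1091704 + 1094 = 1092798 at 30 labels/s is 36426 s + 18 f = 10 h 7 min 6 s frame 18, i.e. 10:07:06;18.

10:07:06;18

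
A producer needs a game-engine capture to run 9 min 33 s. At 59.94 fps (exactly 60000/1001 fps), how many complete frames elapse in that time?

34345 frames

9 min 33 s = 573 s.
Frames = 573 × 60000/1001 = 34380000/1001 ≈ 34345.6543.
Complete frames: 34345.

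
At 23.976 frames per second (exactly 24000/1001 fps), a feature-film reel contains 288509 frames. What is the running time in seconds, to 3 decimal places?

Running time = 288509 × 1001/24000 = 288797509/24000 s ≈ 12033.230 s.

12033.230 seconds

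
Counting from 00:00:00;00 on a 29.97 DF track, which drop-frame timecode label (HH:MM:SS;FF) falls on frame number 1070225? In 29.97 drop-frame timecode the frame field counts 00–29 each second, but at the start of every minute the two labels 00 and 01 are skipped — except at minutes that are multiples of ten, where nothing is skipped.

09:55:09;27

Each 10-minute DF block holds 10 × 60 × 30 − 9 × 2 = 17982 frames. 1070225 ÷ 17982 → 59 full blocks, remainder 9287.
Within the partial block the first minute is 1800 frames and each further minute 1798, so 5 further minute boundaries passed. Total skipped labels = 18 × 59 + 2 × 5 = 1072.
Non-drop label index = 1070225 + 1072 = 1071297; at 30 labels/s that is 09:55:09:27, i.e. DF 09:55:09;27.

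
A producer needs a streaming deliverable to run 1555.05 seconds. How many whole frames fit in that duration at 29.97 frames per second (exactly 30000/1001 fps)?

46604 frames

Frames = 1555.05 × 30000/1001 = 6664500/143 ≈ 46604.8951.
Complete frames: 46604.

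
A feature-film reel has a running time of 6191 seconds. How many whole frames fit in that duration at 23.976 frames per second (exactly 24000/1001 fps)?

148435 frames

Frames = 6191 × 24000/1001 = 148584000/1001 ≈ 148435.5644.
Complete frames: 148435.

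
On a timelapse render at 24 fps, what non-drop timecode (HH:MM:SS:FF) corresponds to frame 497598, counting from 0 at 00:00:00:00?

05:45:33:06

497598 ÷ 24 = 20733 full seconds, remainder 6 frames.
20733 s = 5 h 45 min 33 s.
Timecode: 05:45:33:06.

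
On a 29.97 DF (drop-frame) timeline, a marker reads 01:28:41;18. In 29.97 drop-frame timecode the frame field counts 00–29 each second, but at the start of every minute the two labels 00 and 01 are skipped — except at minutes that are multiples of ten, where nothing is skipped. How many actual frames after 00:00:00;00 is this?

As if non-drop at 30 labels/s: (1 × 3600 + 28 × 60 + 41) × 30 + 18 = 159648.
Minute boundaries passed: 88; those not divisible by 10: 88 − 8 = 80; dropped labels = 2 × 80 = 160.
Actual frame index = 159648 − 160 = 159488.

159488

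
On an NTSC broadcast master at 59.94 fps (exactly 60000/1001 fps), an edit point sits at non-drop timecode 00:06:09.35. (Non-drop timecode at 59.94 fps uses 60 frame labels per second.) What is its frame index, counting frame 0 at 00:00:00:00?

Total seconds to the label: (0 × 3600 + 6 × 60 + 9) = 369.
Frame index = 369 × 60 + 35 = 22175.

frame 22175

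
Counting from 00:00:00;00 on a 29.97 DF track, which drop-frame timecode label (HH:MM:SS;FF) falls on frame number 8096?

00:04:30;04

Each 10-minute DF block holds 10 × 60 × 30 − 9 × 2 = 17982 frames. 8096 ÷ 17982 → 0 full blocks, remainder 8096.
Within the partial block the first minute is 1800 frames and each further minute 1798, so 4 further minute boundaries passed. Total skipped labels = 18 × 0 + 2 × 4 = 8.
Non-drop label index = 8096 + 8 = 8104; at 30 labels/s that is 00:04:30:04, i.e. DF 00:04:30;04.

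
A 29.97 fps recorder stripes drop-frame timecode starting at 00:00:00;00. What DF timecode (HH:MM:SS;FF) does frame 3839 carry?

Each 10-minute DF block holds 10 × 60 × 30 − 9 × 2 = 17982 frames. 3839 ÷ 17982 → 0 full blocks, remainder 3839.
Within the partial block the first minute is 1800 frames and each further minute 1798, so 2 further minute boundaries passed. Total skipped labels = 18 × 0 + 2 × 2 = 4.
Non-drop label index = 3839 + 4 = 3843; at 30 labels/s that is 00:02:08:03, i.e. DF 00:02:08;03.

00:02:08;03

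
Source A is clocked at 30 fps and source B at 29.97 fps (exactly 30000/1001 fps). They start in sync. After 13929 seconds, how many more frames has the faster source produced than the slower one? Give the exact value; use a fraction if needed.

417870/1001 frames

A emits 30 × 13929 = 417870 frames; B emits 30000/1001 × 13929 = 417870000/1001.
Difference = 417870/1001 frames (≈ 417.4525); B is behind A.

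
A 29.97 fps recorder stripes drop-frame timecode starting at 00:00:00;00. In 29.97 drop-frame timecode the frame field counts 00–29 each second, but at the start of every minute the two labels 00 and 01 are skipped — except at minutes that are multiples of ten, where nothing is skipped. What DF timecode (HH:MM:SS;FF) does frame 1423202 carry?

13:11:27;16

Each 10-minute DF block holds 10 × 60 × 30 − 9 × 2 = 17982 frames. 1423202 ÷ 17982 → 79 full blocks, remainder 2624.
Within the partial block the first minute is 1800 frames and each further minute 1798, so 1 further minute boundary passed. Total skipped labels = 18 × 79 + 2 × 1 = 1424.
Non-drop label index = 1423202 + 1424 = 1424626; at 30 labels/s that is 13:11:27:16, i.e. DF 13:11:27;16.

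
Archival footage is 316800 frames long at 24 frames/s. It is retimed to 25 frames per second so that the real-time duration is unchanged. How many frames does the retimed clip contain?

Target frames = source frames × (target rate / source rate) = 316800 × (25)/(24) = 316800 × 25/24 = 330000.

330000 frames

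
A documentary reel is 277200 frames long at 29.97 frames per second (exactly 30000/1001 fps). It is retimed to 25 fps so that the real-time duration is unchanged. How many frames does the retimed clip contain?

231231 frames

Target frames = source frames × (target rate / source rate) = 277200 × (25)/(30000/1001) = 277200 × 1001/1200 = 231231.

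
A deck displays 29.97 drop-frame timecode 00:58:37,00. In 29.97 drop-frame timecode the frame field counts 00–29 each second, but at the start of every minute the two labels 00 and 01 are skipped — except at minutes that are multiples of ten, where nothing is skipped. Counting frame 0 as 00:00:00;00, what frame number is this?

Complete 10-minute blocks: 5, each 17982 frames → 89910.
Remaining 8 whole minutes in the current block: 1800 + 7 × 1798 = 14386 frames.
Within the current minute: 37 × 30 + 0 − 2 = 1108 (labels ;00/;01 skipped at this minute). Total = 89910 + 14386 + 1108 = 105404.

105404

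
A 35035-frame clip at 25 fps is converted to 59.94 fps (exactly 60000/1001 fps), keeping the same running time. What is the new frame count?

Target frames = source frames × (target rate / source rate) = 35035 × (60000/1001)/(25) = 35035 × 2400/1001 = 84000.

84000 frames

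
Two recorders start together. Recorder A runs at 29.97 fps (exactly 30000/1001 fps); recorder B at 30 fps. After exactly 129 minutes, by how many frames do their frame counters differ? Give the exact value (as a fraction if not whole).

129 min = 7740 s.
A emits 30000/1001 × 7740 = 232200000/1001 frames; B emits 30 × 7740 = 232200.
Difference = 232200/1001 frames (≈ 231.9680); B is ahead of A.

232200/1001 frames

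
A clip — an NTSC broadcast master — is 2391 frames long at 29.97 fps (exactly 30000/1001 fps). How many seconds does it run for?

Running time = 2391 / (30000/1001) = 79.7797 s.

79.7797 seconds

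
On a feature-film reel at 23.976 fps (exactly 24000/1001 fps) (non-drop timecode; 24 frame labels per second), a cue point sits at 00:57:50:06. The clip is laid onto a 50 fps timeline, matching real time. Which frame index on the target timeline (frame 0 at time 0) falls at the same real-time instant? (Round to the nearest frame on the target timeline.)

frame 173686

Source frame index: (0×3600 + 57×60 + 50) × 24 + 6 = 83286.
Real time: 83286 / (24000/1001) = 13894881/4000 s.
Target frame: (13894881/4000) × (50) = 13894881/80 ≈ 173686.013 → 173686.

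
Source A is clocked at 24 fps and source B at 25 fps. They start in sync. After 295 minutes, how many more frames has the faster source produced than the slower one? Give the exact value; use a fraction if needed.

17700 frames

295 min = 17700 s.
A emits 24 × 17700 = 424800 frames; B emits 25 × 17700 = 442500.
Difference = 17700 frames; B is ahead of A.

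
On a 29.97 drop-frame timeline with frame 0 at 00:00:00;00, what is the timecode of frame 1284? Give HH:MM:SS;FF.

Each 10-minute DF block holds 10 × 60 × 30 − 9 × 2 = 17982 frames. 1284 ÷ 17982 → 0 full blocks, remainder 1284.
Within the partial block the first minute is 1800 frames and each further minute 1798, so 0 further minute boundaries passed. Total skipped labels = 18 × 0 + 2 × 0 = 0.
Non-drop label index = 1284 + 0 = 1284; at 30 labels/s that is 00:00:42:24, i.e. DF 00:00:42;24.

00:00:42;24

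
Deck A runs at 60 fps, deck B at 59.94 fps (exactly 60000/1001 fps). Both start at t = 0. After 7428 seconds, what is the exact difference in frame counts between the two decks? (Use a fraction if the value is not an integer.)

A emits 60 × 7428 = 445680 frames; B emits 60000/1001 × 7428 = 445680000/1001.
Difference = 445680/1001 frames (≈ 445.2348); B is behind A.

445680/1001 frames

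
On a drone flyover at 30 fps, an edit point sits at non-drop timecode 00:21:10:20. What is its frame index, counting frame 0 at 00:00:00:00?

frame 38120

Total seconds to the label: (0 × 3600 + 21 × 60 + 10) = 1270.
Frame index = 1270 × 30 + 20 = 38120.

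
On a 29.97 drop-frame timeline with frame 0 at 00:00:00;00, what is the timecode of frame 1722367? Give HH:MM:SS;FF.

15:57:49;21

Ten DF minutes hold 17982 frames, so frame 1722367 lies in block 95 (frames 1708290–1726271) with 14077 frames into that block.
The block's first minute is 1800 frames and the rest 1798 each; 14077 frames reaches minute 7, so 95 × 18 + 7 × 2 = 1724 labels have been skipped so far.
Adding those back, label number 1722367 + 1724 = 1724091 at 30 labels/s is 57469 s + 21 f = 15 h 57 min 49 s frame 21, i.e. 15:57:49;21.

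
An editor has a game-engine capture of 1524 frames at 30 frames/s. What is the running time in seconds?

50.8 seconds

Running time = 1524 / (30) = 50.8 s.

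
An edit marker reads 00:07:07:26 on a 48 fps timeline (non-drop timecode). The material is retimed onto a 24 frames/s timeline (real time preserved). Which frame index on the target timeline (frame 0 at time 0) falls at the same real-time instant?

Source frame index: (0×3600 + 7×60 + 7) × 48 + 26 = 20522.
Real time: 20522 / (48) = 10261/24 s.
Target frame: (10261/24) × (24) = 10261.

frame 10261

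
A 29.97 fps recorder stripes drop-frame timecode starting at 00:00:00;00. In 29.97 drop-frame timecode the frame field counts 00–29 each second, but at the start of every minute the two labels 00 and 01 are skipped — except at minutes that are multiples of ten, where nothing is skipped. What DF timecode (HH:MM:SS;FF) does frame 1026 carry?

00:00:34;06

Each 10-minute DF block holds 10 × 60 × 30 − 9 × 2 = 17982 frames. 1026 ÷ 17982 → 0 full blocks, remainder 1026.
Within the partial block the first minute is 1800 frames and each further minute 1798, so 0 further minute boundaries passed. Total skipped labels = 18 × 0 + 2 × 0 = 0.
Non-drop label index = 1026 + 0 = 1026; at 30 labels/s that is 00:00:34:06, i.e. DF 00:00:34;06.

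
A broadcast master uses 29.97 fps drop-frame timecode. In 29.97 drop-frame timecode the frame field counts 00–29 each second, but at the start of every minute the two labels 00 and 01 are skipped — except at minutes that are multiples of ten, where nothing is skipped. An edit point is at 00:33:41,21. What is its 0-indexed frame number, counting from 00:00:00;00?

60591

Complete 10-minute blocks: 3, each 17982 frames → 53946.
Remaining 3 whole minutes in the current block: 1800 + 2 × 1798 = 5396 frames.
Within the current minute: 41 × 30 + 21 − 2 = 1249 (labels ;00/;01 skipped at this minute). Total = 53946 + 5396 + 1249 = 60591.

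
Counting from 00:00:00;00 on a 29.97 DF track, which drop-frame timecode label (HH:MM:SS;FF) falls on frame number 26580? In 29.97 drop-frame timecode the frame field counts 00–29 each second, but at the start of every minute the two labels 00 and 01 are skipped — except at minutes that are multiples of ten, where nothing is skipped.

Each 10-minute DF block holds 10 × 60 × 30 − 9 × 2 = 17982 frames. 26580 ÷ 17982 → 1 full block, remainder 8598.
Within the partial block the first minute is 1800 frames and each further minute 1798, so 4 further minute boundaries passed. Total skipped labels = 18 × 1 + 2 × 4 = 26.
Non-drop label index = 26580 + 26 = 26606; at 30 labels/s that is 00:14:46:26, i.e. DF 00:14:46;26.

00:14:46;26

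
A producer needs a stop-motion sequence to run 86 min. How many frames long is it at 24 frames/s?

123840 frames

86 min = 5160 s.
Frames = 5160 × 24 = 123840.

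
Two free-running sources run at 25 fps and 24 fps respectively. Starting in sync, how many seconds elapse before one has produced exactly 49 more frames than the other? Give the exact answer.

The gap grows by |24 − 25| = 1 frame per second.
Time for a 49-frame gap: 49 ÷ (1) = 49 s.

49 seconds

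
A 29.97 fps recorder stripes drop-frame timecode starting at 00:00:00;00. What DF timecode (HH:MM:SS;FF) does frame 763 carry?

Ten DF minutes hold 17982 frames, so frame 763 lies in block 0 (frames 0–17981) with 763 frames into that block.
The block's first minute is 1800 frames and the rest 1798 each; 763 frames reaches minute 0, so 0 × 18 + 0 × 2 = 0 labels have been skipped so far.
Adding those back, label number 763 + 0 = 763 at 30 labels/s is 25 s + 13 f = 0 h 0 min 25 s frame 13, i.e. 00:00:25;13.

00:00:25;13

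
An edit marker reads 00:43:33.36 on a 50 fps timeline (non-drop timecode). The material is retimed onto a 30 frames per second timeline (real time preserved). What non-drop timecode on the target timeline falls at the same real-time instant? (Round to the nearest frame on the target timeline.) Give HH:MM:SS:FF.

00:43:33:22

Source frame index: (0×3600 + 43×60 + 33) × 50 + 36 = 130686.
Real time: 130686 / (50) = 65343/25 s.
Target frame: (65343/25) × (30) = 392058/5 ≈ 78411.600 → 78412.
At 30 labels/s: frame 78412 → 00:43:33:22.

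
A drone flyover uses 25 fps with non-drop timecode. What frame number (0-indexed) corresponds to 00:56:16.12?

Total seconds to the label: (0 × 3600 + 56 × 60 + 16) = 3376.
Frame index = 3376 × 25 + 12 = 84412.

84412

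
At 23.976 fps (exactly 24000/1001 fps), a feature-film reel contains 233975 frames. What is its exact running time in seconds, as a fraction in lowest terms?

Running time = 233975 ÷ (24000/1001) = 233975 × 1001/24000 = 9368359/960 s.

9368359/960 seconds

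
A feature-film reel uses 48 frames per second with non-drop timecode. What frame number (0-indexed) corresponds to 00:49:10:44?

141644

Total seconds to the label: (0 × 3600 + 49 × 60 + 10) = 2950.
Frame index = 2950 × 48 + 44 = 141644.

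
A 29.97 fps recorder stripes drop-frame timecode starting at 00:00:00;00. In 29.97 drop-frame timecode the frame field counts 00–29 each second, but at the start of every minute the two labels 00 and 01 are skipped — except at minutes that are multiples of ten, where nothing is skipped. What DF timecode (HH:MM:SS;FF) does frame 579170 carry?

05:22:05;00

Each 10-minute DF block holds 10 × 60 × 30 − 9 × 2 = 17982 frames. 579170 ÷ 17982 → 32 full blocks, remainder 3746.
Within the partial block the first minute is 1800 frames and each further minute 1798, so 2 further minute boundaries passed. Total skipped labels = 18 × 32 + 2 × 2 = 580.
Non-drop label index = 579170 + 580 = 579750; at 30 labels/s that is 05:22:05:00, i.e. DF 05:22:05;00.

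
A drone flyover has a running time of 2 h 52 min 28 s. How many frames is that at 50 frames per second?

517400 frames

2 h 52 min 28 s = 10348 s.
Frames = 10348 × 50 = 517400.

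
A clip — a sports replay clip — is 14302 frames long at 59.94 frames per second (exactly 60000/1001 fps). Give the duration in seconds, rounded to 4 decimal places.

238.6050 seconds

Running time = 14302 × 1001/60000 = 7158151/30000 s ≈ 238.6050 s.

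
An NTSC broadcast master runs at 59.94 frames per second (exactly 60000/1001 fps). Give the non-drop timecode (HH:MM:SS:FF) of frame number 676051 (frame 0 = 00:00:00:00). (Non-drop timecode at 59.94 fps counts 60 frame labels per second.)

676051 ÷ 60 = 11267 full seconds, remainder 31 frames.
11267 s = 3 h 7 min 47 s.
Timecode: 03:07:47:31.

03:07:47:31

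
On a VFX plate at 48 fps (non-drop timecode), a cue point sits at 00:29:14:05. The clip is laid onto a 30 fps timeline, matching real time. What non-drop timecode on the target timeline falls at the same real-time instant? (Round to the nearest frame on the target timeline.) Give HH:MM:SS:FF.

Source frame index: (0×3600 + 29×60 + 14) × 48 + 5 = 84197.
Real time: 84197 / (48) = 84197/48 s.
Target frame: (84197/48) × (30) = 420985/8 ≈ 52623.125 → 52623.
At 30 labels/s: frame 52623 → 00:29:14:03.

00:29:14:03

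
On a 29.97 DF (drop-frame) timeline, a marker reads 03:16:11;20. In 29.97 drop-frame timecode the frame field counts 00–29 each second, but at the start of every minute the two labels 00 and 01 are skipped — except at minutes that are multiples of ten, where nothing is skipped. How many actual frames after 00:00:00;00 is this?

352796

Complete 10-minute blocks: 19, each 17982 frames → 341658.
Remaining 6 whole minutes in the current block: 1800 + 5 × 1798 = 10790 frames.
Within the current minute: 11 × 30 + 20 − 2 = 348 (labels ;00/;01 skipped at this minute). Total = 341658 + 10790 + 348 = 352796.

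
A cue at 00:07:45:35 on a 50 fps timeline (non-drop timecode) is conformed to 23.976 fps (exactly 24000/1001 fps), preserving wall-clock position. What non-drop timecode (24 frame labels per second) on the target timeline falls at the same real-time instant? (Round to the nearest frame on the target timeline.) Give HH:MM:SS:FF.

Source frame index: (0×3600 + 7×60 + 45) × 50 + 35 = 23285.
Real time: 23285 / (50) = 4657/10 s.
Target frame: (4657/10) × (24000/1001) = 11176800/1001 ≈ 11165.634 → 11166.
At 24 labels/s: frame 11166 → 00:07:45:06.

00:07:45:06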